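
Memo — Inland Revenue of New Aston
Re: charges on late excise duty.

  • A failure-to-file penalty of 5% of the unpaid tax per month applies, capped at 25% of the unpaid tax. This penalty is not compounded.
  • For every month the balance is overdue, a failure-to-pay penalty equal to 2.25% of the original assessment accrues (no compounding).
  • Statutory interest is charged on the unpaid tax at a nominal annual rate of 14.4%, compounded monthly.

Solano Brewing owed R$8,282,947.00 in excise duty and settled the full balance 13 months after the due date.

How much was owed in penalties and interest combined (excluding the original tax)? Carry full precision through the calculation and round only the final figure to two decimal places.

Failure-to-file: 13 × 5% × R$8,282,947.00 = R$5,383,915.55, capped at 25% × R$8,282,947.00 = R$2,070,736.75
Failure-to-pay penalty: 13 × 2.25% × R$8,282,947.00 = R$2,422,762.00…
Interest (14.4%/yr ÷ 12 = 1.2%/month): R$8,282,947.00 × ((1 + 0.012)^13 − 1) = R$1,389,392.7919…
Penalties + interest = R$4,493,498.7475 + R$1,389,392.7919… = R$5,882,891.54

R$5,882,891.54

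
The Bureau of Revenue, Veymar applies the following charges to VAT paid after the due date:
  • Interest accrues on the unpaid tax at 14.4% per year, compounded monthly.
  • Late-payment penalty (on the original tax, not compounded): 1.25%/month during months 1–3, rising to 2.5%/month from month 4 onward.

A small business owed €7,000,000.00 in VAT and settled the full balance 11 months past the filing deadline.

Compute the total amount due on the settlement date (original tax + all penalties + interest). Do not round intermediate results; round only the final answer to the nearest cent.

€9,643,984.55

Penalty, months 1–3: 3 × 1.25% × €7,000,000.00 = €262,500.00
Penalty, months 4–11: 8 × 2.5% × €7,000,000.00 = €1,400,000.00
Interest (14.4%/yr ÷ 12 = 1.2%/month): €7,000,000.00 × ((1 + 0.012)^11 − 1) = €981,484.5546…
Total = €7,000,000.00 + €1,662,500.0000 + €981,484.5546… = €9,643,984.55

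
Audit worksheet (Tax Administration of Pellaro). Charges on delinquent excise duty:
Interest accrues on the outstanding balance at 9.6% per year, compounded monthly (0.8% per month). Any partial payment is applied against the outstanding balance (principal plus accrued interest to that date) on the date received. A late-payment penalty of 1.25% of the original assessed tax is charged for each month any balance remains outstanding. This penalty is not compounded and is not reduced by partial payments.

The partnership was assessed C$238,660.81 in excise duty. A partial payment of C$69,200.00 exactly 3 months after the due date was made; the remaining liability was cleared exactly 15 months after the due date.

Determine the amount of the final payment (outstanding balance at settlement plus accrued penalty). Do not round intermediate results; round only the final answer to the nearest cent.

Balance at month 3: C$238,660.8100 × (1 + 0.008)^3 = C$244,434.6145…
After C$69,200.00 payment: C$244,434.6145… − C$69,200.00 = C$175,234.6145…
Balance at month 15: C$175,234.6145… × (1 + 0.008)^12 = C$192,817.4268…
Penalty: 15 × 1.25% × C$238,660.81 = C$44,748.90…
Final settlement = outstanding balance + penalty = C$192,817.4268… + C$44,748.90… = C$237,566.33

C$237,566.33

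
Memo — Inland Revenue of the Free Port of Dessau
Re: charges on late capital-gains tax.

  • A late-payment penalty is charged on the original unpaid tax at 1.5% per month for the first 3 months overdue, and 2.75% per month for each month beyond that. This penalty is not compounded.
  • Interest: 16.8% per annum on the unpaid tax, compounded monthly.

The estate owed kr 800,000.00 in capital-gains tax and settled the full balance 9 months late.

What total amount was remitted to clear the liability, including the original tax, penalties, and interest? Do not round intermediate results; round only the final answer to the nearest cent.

Penalty, months 1–3: 3 × 1.5% × kr 800,000.00 = kr 36,000.00
Penalty, months 4–9: 6 × 2.75% × kr 800,000.00 = kr 132,000.00
Interest (16.8%/yr ÷ 12 = 1.4%/month): kr 800,000.00 × ((1 + 0.014)^9 − 1) = kr 106,633.1239…
Total = kr 800,000.00 + kr 168,000.0000 + kr 106,633.1239… = kr 1,074,633.12

kr 1,074,633.12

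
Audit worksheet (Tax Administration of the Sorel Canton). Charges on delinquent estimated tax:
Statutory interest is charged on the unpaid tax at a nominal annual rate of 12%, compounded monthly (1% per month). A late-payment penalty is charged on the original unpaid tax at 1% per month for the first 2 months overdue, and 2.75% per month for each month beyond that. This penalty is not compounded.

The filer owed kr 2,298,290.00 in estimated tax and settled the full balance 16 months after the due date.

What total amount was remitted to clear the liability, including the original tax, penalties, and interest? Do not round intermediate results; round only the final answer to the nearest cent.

Penalty, months 1–2: 2 × 1% × kr 2,298,290.00 = kr 45,965.80
Penalty, months 3–16: 14 × 2.75% × kr 2,298,290.00 = kr 884,841.65
Interest: kr 2,298,290.00 × ((1 + 0.01)^16 − 1) = kr 2,298,290.00 × 0.1725786… = kr 396,635.7738…
Total = kr 2,298,290.00 + kr 930,807.4500 + kr 396,635.7738… = kr 3,625,733.22

kr 3,625,733.22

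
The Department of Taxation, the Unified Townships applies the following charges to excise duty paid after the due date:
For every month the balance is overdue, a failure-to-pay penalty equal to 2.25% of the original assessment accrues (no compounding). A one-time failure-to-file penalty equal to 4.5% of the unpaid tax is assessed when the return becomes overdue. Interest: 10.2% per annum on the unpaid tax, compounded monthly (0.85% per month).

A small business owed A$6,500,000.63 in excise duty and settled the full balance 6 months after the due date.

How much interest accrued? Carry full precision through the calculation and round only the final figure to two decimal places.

Interest: A$6,500,000.63 × ((1 + 0.0085)^6 − 1) = A$6,500,000.63 × 0.0520961… = A$338,624.7548…

A$338,624.75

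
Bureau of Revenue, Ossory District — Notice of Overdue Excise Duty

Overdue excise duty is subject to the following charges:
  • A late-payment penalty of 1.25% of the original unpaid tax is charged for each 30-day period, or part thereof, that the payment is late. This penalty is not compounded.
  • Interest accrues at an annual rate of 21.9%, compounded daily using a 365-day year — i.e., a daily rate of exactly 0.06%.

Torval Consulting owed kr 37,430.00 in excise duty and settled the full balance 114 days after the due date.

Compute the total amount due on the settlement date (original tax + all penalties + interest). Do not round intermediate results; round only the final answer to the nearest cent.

Penalty periods: ⌈114/30⌉ = 4; penalty = 4 × 1.25% × kr 37,430.00 = kr 1,871.50
Interest: kr 37,430.00 × ((1 + 0.0006)^114 − 1) = kr 37,430.00 × 0.07077158… = kr 2,648.9801…
Total = kr 37,430.00 + kr 1,871.5000 + kr 2,648.9801… = kr 41,950.48

kr 41,950.48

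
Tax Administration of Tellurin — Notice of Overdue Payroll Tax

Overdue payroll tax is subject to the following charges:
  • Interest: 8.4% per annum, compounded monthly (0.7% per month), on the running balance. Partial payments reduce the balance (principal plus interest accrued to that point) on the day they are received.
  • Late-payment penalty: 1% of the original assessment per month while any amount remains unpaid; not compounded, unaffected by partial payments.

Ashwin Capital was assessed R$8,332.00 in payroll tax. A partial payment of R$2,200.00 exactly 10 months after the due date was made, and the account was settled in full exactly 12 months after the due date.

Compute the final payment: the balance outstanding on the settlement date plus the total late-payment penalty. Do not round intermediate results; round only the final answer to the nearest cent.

Balance at month 10: R$8,332.0000 × (1 + 0.007)^10 = R$8,933.9592…
After R$2,200.00 payment: R$8,933.9592… − R$2,200.00 = R$6,733.9592…
Balance at month 12: R$6,733.9592… × (1 + 0.007)^2 = R$6,828.5646…
Penalty: 12 × 1% × R$8,332.00 = R$999.84
Final settlement = outstanding balance + penalty = R$6,828.5646… + R$999.84 = R$7,828.40

R$7,828.40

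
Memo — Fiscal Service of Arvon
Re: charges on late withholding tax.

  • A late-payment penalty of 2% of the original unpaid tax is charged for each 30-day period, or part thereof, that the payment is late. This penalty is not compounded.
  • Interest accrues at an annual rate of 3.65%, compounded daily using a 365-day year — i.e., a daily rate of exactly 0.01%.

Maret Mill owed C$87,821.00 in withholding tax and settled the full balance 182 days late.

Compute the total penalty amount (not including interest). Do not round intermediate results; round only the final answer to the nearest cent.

Penalty periods: ⌈182/30⌉ = 7; penalty = 7 × 2% × C$87,821.00 = C$12,294.94

C$12,294.94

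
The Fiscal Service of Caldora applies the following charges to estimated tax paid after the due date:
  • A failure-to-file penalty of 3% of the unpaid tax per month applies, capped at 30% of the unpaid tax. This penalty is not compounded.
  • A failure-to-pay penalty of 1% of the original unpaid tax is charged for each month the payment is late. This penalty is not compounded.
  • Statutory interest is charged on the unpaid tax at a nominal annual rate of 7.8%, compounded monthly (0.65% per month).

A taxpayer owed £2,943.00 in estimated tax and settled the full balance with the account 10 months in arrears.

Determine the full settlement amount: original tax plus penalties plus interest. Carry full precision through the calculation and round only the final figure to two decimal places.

£4,317.19

Failure-to-file: 10 × 3% × £2,943.00 = £882.90, capped at 30% × £2,943.00 = £882.90
Failure-to-pay penalty: 10 × 1% × £2,943.00 = £294.30
Interest: £2,943.00 × ((1 + 0.0065)^10 − 1) = £2,943.00 × 0.0669346… = £196.9885…
Total = £2,943.00 + £1,177.2000 + £196.9885… = £4,317.19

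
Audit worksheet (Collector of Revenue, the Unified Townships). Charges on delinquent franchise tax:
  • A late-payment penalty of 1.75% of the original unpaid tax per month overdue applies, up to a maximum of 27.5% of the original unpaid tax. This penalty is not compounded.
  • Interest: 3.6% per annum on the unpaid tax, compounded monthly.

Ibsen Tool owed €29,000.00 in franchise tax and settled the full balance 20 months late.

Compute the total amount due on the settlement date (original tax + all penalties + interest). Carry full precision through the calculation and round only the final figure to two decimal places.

€38,765.49

Penalty (uncapped): 20 × 1.75% × €29,000.00 = €10,150.00; cap = 27.5% × €29,000.00 = €7,975.00 → penalty = €7,975.00
Interest (3.6%/yr ÷ 12 = 0.3%/month): €29,000.00 × ((1 + 0.003)^20 − 1) = €1,790.4941…
Total = €29,000.00 + €7,975.0000 + €1,790.4941… = €38,765.49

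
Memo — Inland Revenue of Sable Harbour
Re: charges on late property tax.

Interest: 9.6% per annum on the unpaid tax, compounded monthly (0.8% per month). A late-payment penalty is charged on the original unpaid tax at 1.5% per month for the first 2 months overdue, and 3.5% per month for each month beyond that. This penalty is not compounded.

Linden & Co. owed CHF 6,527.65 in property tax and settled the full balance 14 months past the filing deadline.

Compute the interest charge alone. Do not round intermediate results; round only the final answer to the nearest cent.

Interest: CHF 6,527.65 × ((1 + 0.008)^14 − 1) = CHF 6,527.65 × 0.1180145… = CHF 770.3576…

CHF 770.36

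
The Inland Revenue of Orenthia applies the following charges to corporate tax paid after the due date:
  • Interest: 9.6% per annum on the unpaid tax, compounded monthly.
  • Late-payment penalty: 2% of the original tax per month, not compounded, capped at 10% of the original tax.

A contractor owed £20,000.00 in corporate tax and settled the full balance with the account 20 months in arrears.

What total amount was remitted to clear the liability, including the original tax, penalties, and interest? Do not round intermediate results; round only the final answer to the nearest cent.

£25,455.28

Penalty (uncapped): 20 × 2% × £20,000.00 = £8,000.00; cap = 10% × £20,000.00 = £2,000.00 → penalty = £2,000.00
Interest (9.6%/yr ÷ 12 = 0.8%/month): £20,000.00 × ((1 + 0.008)^20 − 1) = £3,455.2809…
Total = £20,000.00 + £2,000.0000 + £3,455.2809… = £25,455.28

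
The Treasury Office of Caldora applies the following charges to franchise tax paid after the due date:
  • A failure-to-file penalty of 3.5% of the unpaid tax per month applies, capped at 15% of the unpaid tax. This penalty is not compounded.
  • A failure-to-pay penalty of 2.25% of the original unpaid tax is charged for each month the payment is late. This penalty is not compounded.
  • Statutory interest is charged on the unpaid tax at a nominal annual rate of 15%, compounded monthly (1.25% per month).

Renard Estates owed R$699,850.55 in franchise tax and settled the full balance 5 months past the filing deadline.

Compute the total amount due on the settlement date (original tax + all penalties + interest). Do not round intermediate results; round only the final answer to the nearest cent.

R$928,409.25

Failure-to-file: 5 × 3.5% × R$699,850.55 = R$122,473.85…, capped at 15% × R$699,850.55 = R$104,977.58…
Failure-to-pay penalty = 2.25% × R$699,850.55 × 5 mo = R$78,733.19…
Interest: R$699,850.55 × ((1 + 0.0125)^5 − 1) = R$699,850.55 × 0.0640822… = R$44,847.9305…
Total = R$699,850.55 + R$183,710.7694… + R$44,847.9305… = R$928,409.25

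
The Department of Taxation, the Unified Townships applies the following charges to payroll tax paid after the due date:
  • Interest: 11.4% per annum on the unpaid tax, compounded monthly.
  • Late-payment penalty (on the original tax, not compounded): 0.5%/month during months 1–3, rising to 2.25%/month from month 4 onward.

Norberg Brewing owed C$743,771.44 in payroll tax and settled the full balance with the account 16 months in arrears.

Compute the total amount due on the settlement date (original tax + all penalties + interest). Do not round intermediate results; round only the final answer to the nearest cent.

C$1,093,957.85

Penalty, months 1–3: 3 × 0.5% × C$743,771.44 = C$11,156.57…
Penalty, months 4–16: 13 × 2.25% × C$743,771.44 = C$217,553.15…
Interest (11.4%/yr ÷ 12 = 0.95%/month): C$743,771.44 × ((1 + 0.0095)^16 − 1) = C$121,476.6921…
Total = C$743,771.44 + C$228,709.7178 + C$121,476.6921… = C$1,093,957.85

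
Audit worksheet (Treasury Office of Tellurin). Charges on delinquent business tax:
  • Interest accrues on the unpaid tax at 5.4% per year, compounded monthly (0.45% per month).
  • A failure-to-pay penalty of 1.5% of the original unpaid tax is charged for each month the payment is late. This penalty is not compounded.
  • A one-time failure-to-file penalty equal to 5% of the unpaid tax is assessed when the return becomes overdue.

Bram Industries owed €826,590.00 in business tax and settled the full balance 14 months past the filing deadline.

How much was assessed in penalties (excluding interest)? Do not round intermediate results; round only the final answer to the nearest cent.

€214,913.40

Failure-to-file penalty: 5% × €826,590.00 = €41,329.50
Failure-to-pay penalty = 1.5% × €826,590.00 × 14 mo = €173,583.90
Total penalty = €41,329.50 + €173,583.90 = €214,913.40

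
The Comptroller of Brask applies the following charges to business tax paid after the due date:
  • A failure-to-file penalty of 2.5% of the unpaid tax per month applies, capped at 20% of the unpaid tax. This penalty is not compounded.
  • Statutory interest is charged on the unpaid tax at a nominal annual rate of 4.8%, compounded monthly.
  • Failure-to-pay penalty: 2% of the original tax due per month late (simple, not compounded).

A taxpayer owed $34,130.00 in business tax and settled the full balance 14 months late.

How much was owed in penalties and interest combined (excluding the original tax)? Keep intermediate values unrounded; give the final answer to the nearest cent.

$18,344.18

Failure-to-file: 14 × 2.5% × $34,130.00 = $11,945.50, capped at 20% × $34,130.00 = $6,826.00
Failure-to-pay penalty = 2% × $34,130.00 × 14 mo = $9,556.40
Interest (4.8%/yr ÷ 12 = 0.4%/month): $34,130.00 × ((1 + 0.004)^14 − 1) = $1,961.7772…
Penalties + interest = $16,382.4000 + $1,961.7772… = $18,344.18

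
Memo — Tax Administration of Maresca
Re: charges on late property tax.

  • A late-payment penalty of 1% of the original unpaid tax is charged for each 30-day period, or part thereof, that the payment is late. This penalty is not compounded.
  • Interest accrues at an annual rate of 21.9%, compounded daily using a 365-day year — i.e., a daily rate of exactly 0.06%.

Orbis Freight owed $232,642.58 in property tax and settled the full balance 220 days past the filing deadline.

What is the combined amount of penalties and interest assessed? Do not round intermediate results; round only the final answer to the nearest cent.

Penalty periods: ⌈220/30⌉ = 8; penalty = 8 × 1% × $232,642.58 = $18,611.41…
Interest: $232,642.58 × ((1 + 0.0006)^220 − 1) = $232,642.58 × 0.14106315… = $32,817.2952…
Penalties + interest = $18,611.4064 + $32,817.2952… = $51,428.70

$51,428.70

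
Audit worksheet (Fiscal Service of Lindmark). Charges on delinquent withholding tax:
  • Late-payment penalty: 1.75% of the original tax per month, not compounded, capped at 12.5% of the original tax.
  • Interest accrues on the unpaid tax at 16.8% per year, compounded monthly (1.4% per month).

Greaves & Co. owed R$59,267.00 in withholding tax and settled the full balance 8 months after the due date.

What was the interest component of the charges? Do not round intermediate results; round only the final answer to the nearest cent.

Interest: R$59,267.00 × ((1 + 0.014)^8 − 1) = R$59,267.00 × 0.1176444… = R$6,972.4297…

R$6,972.43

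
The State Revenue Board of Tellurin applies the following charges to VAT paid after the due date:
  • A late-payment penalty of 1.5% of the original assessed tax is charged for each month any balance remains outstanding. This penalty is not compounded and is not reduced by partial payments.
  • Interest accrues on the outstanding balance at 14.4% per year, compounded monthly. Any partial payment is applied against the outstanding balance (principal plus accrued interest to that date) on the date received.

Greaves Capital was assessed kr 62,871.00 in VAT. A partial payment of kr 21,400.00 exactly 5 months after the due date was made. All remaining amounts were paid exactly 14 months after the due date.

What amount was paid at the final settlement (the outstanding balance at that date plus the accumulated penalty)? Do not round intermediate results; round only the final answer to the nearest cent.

Monthly rate = 14.4% ÷ 12 = 1.2%
Balance at month 5: kr 62,871.0000 × (1 + 0.012)^5 = kr 66,734.8872…
After kr 21,400.00 payment: kr 66,734.8872… − kr 21,400.00 = kr 45,334.8872…
Balance at month 14: kr 45,334.8872… × (1 + 0.012)^9 = kr 50,472.7714…
Penalty: 14 × 1.5% × kr 62,871.00 = kr 13,202.91
Final settlement = outstanding balance + penalty = kr 50,472.7714… + kr 13,202.91 = kr 63,675.68

kr 63,675.68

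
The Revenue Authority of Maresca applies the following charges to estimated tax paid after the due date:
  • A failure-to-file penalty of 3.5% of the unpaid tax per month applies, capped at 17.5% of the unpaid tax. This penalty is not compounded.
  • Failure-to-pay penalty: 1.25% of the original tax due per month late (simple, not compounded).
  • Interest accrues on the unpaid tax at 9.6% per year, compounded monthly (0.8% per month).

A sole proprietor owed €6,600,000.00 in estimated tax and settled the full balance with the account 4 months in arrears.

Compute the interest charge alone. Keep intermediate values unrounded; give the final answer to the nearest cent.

€213,747.94

Interest: €6,600,000.00 × ((1 + 0.008)^4 − 1) = €6,600,000.00 × 0.0323861… = €213,747.9438…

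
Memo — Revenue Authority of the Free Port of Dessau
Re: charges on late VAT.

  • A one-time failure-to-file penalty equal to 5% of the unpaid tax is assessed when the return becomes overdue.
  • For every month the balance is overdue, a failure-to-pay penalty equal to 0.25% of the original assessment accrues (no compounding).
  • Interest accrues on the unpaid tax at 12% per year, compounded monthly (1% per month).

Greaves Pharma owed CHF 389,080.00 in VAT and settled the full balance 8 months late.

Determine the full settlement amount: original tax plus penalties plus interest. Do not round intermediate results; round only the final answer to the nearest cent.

Failure-to-file penalty: 5% × CHF 389,080.00 = CHF 19,454.00
Failure-to-pay penalty = 0.25% × CHF 389,080.00 × 8 mo = CHF 7,781.60
Interest: CHF 389,080.00 × ((1 + 0.01)^8 − 1) = CHF 389,080.00 × 0.0828567… = CHF 32,237.8870…
Total = CHF 389,080.00 + CHF 27,235.6000 + CHF 32,237.8870… = CHF 448,553.49

CHF 448,553.49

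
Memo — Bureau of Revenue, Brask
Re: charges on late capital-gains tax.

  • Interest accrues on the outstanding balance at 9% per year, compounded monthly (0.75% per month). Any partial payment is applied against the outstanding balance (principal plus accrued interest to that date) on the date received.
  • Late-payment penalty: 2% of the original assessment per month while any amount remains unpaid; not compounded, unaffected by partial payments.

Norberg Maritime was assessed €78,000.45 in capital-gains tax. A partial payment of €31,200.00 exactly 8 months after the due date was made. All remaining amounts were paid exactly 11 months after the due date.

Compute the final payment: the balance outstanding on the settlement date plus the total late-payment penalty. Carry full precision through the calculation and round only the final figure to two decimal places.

€69,935.13

Balance at month 8: €78,000.4500 × (1 + 0.0075)^8 = €82,805.1878…
After €31,200.00 payment: €82,805.1878… − €31,200.00 = €51,605.1878…
Balance at month 11: €51,605.1878… × (1 + 0.0075)^3 = €52,775.0347…
Penalty: 11 × 2% × €78,000.45 = €17,160.10…
Final settlement = outstanding balance + penalty = €52,775.0347… + €17,160.10… = €69,935.13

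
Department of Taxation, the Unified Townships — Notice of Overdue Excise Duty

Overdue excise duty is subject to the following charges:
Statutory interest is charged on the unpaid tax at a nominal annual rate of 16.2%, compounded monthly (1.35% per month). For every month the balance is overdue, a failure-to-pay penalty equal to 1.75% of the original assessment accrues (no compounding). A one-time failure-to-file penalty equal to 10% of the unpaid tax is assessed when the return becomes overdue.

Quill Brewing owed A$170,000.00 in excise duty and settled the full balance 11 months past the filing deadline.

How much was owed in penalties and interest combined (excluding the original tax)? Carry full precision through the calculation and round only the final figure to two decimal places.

A$76,744.95

Failure-to-file penalty: 10% × A$170,000.00 = A$17,000.00
Failure-to-pay penalty = 1.75% × A$170,000.00 × 11 mo = A$32,725.00
Interest: A$170,000.00 × ((1 + 0.0135)^11 − 1) = A$170,000.00 × 0.1589409… = A$27,019.9501…
Penalties + interest = A$49,725.0000 + A$27,019.9501… = A$76,744.95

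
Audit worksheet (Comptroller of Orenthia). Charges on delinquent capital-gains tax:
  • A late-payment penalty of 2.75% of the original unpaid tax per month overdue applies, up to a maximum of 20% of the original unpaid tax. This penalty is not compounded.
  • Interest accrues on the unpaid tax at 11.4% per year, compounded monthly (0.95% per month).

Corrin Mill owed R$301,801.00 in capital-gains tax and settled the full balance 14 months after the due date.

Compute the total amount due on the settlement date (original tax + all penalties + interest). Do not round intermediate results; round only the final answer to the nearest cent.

R$404,876.04

Penalty (uncapped): 14 × 2.75% × R$301,801.00 = R$116,193.39…; cap = 20% × R$301,801.00 = R$60,360.20 → penalty = R$60,360.20
Interest: R$301,801.00 × ((1 + 0.0095)^14 − 1) = R$301,801.00 × 0.1415331… = R$42,714.8446…
Total = R$301,801.00 + R$60,360.2000 + R$42,714.8446… = R$404,876.04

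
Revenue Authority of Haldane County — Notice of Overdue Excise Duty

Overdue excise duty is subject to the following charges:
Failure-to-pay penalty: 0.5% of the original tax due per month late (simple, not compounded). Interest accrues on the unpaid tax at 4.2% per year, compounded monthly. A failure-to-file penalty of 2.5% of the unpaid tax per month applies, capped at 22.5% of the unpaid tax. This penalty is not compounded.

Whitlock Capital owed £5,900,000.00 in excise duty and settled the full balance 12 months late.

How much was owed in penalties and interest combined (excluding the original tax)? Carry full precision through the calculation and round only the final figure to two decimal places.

£1,934,126.24

Failure-to-file: 12 × 2.5% × £5,900,000.00 = £1,770,000.00, capped at 22.5% × £5,900,000.00 = £1,327,500.00
Failure-to-pay penalty = 0.5% × £5,900,000.00 × 12 mo = £354,000.00
Interest (4.2%/yr ÷ 12 = 0.35%/month): £5,900,000.00 × ((1 + 0.0035)^12 − 1) = £252,626.2425…
Penalties + interest = £1,681,500.0000 + £252,626.2425… = £1,934,126.24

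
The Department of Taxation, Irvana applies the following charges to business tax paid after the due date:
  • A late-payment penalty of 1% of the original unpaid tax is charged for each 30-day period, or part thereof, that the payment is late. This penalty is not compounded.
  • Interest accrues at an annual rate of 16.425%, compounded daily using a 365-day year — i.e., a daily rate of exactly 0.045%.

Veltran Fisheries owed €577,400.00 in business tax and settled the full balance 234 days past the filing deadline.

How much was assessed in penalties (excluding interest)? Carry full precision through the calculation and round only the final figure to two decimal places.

Penalty periods: ⌈234/30⌉ = 8; penalty = 8 × 1% × €577,400.00 = €46,192.00

€46,192.00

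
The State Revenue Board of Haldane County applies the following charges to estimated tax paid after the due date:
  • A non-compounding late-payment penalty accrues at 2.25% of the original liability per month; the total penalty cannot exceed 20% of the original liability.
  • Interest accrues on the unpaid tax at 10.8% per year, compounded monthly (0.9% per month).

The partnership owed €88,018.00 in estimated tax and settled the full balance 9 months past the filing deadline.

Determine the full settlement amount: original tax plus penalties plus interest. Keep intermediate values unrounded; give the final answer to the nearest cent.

Penalty (uncapped): 9 × 2.25% × €88,018.00 = €17,823.65…; cap = 20% × €88,018.00 = €17,603.60 → penalty = €17,603.60
Interest: €88,018.00 × ((1 + 0.009)^9 − 1) = €88,018.00 × 0.0839781… = €7,391.5818…
Total = €88,018.00 + €17,603.6000 + €7,391.5818… = €113,013.18

€113,013.18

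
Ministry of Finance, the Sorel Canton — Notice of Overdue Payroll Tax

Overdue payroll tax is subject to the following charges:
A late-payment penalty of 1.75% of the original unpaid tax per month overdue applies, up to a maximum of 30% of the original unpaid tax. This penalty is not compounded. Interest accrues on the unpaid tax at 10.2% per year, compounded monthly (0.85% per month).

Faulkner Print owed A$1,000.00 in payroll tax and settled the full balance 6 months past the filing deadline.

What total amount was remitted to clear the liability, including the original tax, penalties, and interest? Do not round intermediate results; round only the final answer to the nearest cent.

A$1,157.10

Penalty: 6 × 1.75% × A$1,000.00 = A$105.00 (below the 30% cap of A$300.00)
Interest: A$1,000.00 × ((1 + 0.0085)^6 − 1) = A$1,000.00 × 0.0520961… = A$52.0961…
Total = A$1,000.00 + A$105.0000 + A$52.0961… = A$1,157.10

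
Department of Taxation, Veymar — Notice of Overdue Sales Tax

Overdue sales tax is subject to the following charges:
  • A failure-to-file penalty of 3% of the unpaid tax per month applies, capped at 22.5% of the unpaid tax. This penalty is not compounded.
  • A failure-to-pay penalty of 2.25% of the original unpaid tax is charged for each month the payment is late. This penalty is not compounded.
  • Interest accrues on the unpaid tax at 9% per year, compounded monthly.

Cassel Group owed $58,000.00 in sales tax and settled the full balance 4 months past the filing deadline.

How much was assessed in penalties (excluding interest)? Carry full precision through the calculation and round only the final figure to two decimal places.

$12,180.00

Failure-to-file: 4 × 3% × $58,000.00 = $6,960.00 (under the 22.5% cap)
Failure-to-pay penalty: 4 × 2.25% × $58,000.00 = $5,220.00
Total penalty = $6,960.00 + $5,220.00 = $12,180.00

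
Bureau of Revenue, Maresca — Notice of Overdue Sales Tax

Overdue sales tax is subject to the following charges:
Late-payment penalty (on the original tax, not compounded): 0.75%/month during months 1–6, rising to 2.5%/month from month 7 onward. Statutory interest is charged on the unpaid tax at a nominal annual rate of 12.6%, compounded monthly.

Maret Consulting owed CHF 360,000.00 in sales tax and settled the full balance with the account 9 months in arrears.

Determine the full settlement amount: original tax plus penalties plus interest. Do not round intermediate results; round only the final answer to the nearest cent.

Penalty, months 1–6: 6 × 0.75% × CHF 360,000.00 = CHF 16,200.00
Penalty, months 7–9: 3 × 2.5% × CHF 360,000.00 = CHF 27,000.00
Interest (12.6%/yr ÷ 12 = 1.05%/month): CHF 360,000.00 × ((1 + 0.0105)^9 − 1) = CHF 35,484.4038…
Total = CHF 360,000.00 + CHF 43,200.0000 + CHF 35,484.4038… = CHF 438,684.40

CHF 438,684.40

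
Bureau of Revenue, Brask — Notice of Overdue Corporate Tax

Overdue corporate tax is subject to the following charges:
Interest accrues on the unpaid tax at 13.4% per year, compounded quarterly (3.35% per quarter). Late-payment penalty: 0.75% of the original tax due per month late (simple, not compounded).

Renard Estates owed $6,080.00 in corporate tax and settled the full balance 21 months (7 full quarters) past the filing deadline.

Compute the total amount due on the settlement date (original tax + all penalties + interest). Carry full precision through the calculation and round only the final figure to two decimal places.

$8,614.92

Late-payment penalty: 21 × 0.75% × $6,080.00 = $957.60
Interest: $6,080.00 × ((1 + 0.0335)^7 − 1) = $6,080.00 × 0.2594281… = $1,577.3226…
Total = $6,080.00 + $957.6000 + $1,577.3226… = $8,614.92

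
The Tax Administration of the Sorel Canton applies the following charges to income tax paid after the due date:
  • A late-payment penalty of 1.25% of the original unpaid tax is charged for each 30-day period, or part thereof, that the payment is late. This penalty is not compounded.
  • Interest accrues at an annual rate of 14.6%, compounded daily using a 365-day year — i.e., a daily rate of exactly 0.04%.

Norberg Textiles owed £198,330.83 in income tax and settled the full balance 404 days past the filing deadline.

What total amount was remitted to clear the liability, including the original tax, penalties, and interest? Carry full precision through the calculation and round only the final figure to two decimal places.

£267,816.44

Penalty periods: ⌈404/30⌉ = 14; penalty = 14 × 1.25% × £198,330.83 = £34,707.90…
Interest: £198,330.83 × ((1 + 0.0004)^404 − 1) = £198,330.83 × 0.17535201… = £34,777.7104…
Total = £198,330.83 + £34,707.8953… + £34,777.7104… = £267,816.44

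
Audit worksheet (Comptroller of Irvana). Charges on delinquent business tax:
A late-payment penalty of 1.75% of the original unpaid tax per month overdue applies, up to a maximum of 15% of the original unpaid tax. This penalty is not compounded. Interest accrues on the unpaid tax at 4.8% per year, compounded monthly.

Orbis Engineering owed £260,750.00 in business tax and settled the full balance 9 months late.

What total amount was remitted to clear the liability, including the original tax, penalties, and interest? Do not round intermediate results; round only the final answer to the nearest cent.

Penalty (uncapped): 9 × 1.75% × £260,750.00 = £41,068.13…; cap = 15% × £260,750.00 = £39,112.50 → penalty = £39,112.50
Interest (4.8%/yr ÷ 12 = 0.4%/month): £260,750.00 × ((1 + 0.004)^9 − 1) = £9,538.6022…
Total = £260,750.00 + £39,112.5000 + £9,538.6022… = £309,401.10

£309,401.10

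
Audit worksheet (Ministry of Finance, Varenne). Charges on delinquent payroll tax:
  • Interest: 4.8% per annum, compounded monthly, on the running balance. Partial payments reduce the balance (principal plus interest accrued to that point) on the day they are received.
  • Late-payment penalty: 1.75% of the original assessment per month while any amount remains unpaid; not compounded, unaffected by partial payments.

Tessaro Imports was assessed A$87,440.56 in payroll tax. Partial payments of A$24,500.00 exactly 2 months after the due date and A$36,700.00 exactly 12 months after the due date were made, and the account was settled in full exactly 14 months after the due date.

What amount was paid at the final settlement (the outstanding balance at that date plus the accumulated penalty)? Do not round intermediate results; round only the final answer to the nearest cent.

Monthly rate = 4.8% ÷ 12 = 0.4%
Balance at month 2: A$87,440.5600 × (1 + 0.004)^2 = A$88,141.4835…
After A$24,500.00 payment: A$88,141.4835… − A$24,500.00 = A$63,641.4835…
Balance at month 12: A$63,641.4835… × (1 + 0.004)^10 = A$66,233.4569…
After A$36,700.00 payment: A$66,233.4569… − A$36,700.00 = A$29,533.4569…
Balance at month 14: A$29,533.4569… × (1 + 0.004)^2 = A$29,770.1971…
Penalty: 14 × 1.75% × A$87,440.56 = A$21,422.94…
Final settlement = outstanding balance + penalty = A$29,770.1971… + A$21,422.94… = A$51,193.13

A$51,193.13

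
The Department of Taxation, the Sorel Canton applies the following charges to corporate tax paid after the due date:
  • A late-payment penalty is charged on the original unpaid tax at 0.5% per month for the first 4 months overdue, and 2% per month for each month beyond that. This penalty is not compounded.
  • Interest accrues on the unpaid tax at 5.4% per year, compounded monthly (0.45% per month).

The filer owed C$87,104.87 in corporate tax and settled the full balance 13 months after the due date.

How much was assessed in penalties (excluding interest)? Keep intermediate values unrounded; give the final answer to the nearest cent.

Penalty, months 1–4: 4 × 0.5% × C$87,104.87 = C$1,742.10…
Penalty, months 5–13: 9 × 2% × C$87,104.87 = C$15,678.88…
Total penalty = C$1,742.10… + C$15,678.88… = C$17,420.97

C$17,420.97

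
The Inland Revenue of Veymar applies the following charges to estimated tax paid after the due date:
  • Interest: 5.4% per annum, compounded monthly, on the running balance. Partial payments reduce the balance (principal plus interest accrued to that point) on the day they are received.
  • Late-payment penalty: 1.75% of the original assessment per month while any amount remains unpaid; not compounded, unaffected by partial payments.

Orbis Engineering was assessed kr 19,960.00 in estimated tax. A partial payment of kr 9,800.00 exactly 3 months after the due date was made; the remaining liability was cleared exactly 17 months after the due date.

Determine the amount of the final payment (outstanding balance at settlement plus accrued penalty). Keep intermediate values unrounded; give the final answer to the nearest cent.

Monthly rate = 5.4% ÷ 12 = 0.45%
Balance at month 3: kr 19,960.0000 × (1 + 0.0045)^3 = kr 20,230.6744…
After kr 9,800.00 payment: kr 20,230.6744… − kr 9,800.00 = kr 10,430.6744…
Balance at month 17: kr 10,430.6744… × (1 + 0.0045)^14 = kr 11,107.3783…
Penalty: 17 × 1.75% × kr 19,960.00 = kr 5,938.10
Final settlement = outstanding balance + penalty = kr 11,107.3783… + kr 5,938.10 = kr 17,045.48

kr 17,045.48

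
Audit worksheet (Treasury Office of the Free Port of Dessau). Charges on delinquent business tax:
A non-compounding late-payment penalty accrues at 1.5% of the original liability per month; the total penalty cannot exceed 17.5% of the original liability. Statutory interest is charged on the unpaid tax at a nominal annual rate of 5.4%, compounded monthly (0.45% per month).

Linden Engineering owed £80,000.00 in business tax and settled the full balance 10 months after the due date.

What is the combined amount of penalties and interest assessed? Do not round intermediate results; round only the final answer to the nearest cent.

£15,673.78

Penalty: 10 × 1.5% × £80,000.00 = £12,000.00 (below the 17.5% cap of £14,000.00)
Interest: £80,000.00 × ((1 + 0.0045)^10 − 1) = £80,000.00 × 0.0459223… = £3,673.7817…
Penalties + interest = £12,000.0000 + £3,673.7817… = £15,673.78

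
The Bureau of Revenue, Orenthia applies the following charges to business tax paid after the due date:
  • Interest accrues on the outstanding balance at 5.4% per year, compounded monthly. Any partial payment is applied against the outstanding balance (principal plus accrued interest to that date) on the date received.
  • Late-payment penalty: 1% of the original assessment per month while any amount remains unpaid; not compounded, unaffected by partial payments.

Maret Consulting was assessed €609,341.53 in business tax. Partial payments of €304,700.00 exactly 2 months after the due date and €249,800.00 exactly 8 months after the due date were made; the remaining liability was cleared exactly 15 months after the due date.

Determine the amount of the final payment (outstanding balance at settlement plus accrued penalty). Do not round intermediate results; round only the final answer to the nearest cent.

Monthly rate = 5.4% ÷ 12 = 0.45%
Balance at month 2: €609,341.5300 × (1 + 0.0045)^2 = €614,837.9429…
After €304,700.00 payment: €614,837.9429… − €304,700.00 = €310,137.9429…
Balance at month 8: €310,137.9429… × (1 + 0.0045)^6 = €318,606.4389…
After €249,800.00 payment: €318,606.4389… − €249,800.00 = €68,806.4389…
Balance at month 15: €68,806.4389… × (1 + 0.0045)^7 = €71,003.3221…
Penalty: 15 × 1% × €609,341.53 = €91,401.23…
Final settlement = outstanding balance + penalty = €71,003.3221… + €91,401.23… = €162,404.55

€162,404.55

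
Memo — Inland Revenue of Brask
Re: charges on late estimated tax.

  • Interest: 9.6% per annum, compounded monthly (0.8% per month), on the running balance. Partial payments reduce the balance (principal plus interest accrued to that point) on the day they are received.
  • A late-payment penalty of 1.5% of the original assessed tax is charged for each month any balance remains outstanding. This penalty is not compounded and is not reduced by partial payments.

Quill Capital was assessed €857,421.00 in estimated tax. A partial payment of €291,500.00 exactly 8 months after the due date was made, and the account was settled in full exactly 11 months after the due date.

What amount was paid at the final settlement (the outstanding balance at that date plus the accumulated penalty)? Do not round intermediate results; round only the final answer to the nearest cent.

Balance at month 8: €857,421.0000 × (1 + 0.008)^8 = €913,857.2738…
After €291,500.00 payment: €913,857.2738… − €291,500.00 = €622,357.2738…
Balance at month 11: €622,357.2738… × (1 + 0.008)^3 = €637,413.6596…
Penalty: 11 × 1.5% × €857,421.00 = €141,474.47…
Final settlement = outstanding balance + penalty = €637,413.6596… + €141,474.47… = €778,888.12

€778,888.12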